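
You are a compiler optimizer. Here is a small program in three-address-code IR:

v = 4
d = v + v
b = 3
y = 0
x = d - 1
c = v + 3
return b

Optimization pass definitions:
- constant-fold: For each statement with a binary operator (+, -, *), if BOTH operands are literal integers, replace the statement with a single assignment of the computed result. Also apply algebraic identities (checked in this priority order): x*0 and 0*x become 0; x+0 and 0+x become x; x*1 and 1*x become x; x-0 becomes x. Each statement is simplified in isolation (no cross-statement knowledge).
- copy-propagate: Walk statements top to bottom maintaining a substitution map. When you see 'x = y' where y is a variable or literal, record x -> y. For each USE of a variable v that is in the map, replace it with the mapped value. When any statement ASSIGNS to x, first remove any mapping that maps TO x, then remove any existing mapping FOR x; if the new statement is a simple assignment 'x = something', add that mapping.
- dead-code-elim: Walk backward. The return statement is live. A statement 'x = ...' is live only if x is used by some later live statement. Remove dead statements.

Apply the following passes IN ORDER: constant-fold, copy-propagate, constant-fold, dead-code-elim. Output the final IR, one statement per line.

Answer: return 3

Derivation:
Initial IR:
  v = 4
  d = v + v
  b = 3
  y = 0
  x = d - 1
  c = v + 3
  return b
After constant-fold (7 stmts):
  v = 4
  d = v + v
  b = 3
  y = 0
  x = d - 1
  c = v + 3
  return b
After copy-propagate (7 stmts):
  v = 4
  d = 4 + 4
  b = 3
  y = 0
  x = d - 1
  c = 4 + 3
  return 3
After constant-fold (7 stmts):
  v = 4
  d = 8
  b = 3
  y = 0
  x = d - 1
  c = 7
  return 3
After dead-code-elim (1 stmts):
  return 3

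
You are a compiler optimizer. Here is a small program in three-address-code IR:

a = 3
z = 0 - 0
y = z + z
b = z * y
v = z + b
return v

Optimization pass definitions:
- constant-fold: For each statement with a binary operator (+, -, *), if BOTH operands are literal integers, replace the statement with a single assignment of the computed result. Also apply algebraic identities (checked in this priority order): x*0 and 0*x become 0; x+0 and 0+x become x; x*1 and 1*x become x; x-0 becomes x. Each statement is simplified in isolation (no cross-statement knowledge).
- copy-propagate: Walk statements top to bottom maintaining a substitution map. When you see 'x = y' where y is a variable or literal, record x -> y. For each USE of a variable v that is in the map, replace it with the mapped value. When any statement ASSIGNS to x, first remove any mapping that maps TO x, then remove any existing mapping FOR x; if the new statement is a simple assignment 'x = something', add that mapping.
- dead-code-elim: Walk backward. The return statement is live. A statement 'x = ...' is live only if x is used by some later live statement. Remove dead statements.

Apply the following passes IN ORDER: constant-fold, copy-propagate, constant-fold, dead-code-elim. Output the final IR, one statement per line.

Answer: b = 0
v = b
return v

Derivation:
Initial IR:
  a = 3
  z = 0 - 0
  y = z + z
  b = z * y
  v = z + b
  return v
After constant-fold (6 stmts):
  a = 3
  z = 0
  y = z + z
  b = z * y
  v = z + b
  return v
After copy-propagate (6 stmts):
  a = 3
  z = 0
  y = 0 + 0
  b = 0 * y
  v = 0 + b
  return v
After constant-fold (6 stmts):
  a = 3
  z = 0
  y = 0
  b = 0
  v = b
  return v
After dead-code-elim (3 stmts):
  b = 0
  v = b
  return v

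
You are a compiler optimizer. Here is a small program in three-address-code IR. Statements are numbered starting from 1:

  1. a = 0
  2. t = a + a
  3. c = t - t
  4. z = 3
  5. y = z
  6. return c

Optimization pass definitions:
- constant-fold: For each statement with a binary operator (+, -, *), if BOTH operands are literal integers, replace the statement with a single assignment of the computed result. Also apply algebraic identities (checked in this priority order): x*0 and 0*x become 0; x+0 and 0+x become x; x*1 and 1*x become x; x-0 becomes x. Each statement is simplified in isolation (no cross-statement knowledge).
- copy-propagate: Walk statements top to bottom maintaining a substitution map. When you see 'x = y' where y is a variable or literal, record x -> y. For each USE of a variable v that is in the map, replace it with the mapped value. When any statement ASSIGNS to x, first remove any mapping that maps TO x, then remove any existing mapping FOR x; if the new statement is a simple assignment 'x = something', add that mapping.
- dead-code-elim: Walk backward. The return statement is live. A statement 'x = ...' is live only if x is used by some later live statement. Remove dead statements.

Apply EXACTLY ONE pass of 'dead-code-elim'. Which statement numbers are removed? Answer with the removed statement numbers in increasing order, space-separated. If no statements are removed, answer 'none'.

Answer: 4 5

Derivation:
Backward liveness scan:
Stmt 1 'a = 0': KEEP (a is live); live-in = []
Stmt 2 't = a + a': KEEP (t is live); live-in = ['a']
Stmt 3 'c = t - t': KEEP (c is live); live-in = ['t']
Stmt 4 'z = 3': DEAD (z not in live set ['c'])
Stmt 5 'y = z': DEAD (y not in live set ['c'])
Stmt 6 'return c': KEEP (return); live-in = ['c']
Removed statement numbers: [4, 5]
Surviving IR:
  a = 0
  t = a + a
  c = t - t
  return c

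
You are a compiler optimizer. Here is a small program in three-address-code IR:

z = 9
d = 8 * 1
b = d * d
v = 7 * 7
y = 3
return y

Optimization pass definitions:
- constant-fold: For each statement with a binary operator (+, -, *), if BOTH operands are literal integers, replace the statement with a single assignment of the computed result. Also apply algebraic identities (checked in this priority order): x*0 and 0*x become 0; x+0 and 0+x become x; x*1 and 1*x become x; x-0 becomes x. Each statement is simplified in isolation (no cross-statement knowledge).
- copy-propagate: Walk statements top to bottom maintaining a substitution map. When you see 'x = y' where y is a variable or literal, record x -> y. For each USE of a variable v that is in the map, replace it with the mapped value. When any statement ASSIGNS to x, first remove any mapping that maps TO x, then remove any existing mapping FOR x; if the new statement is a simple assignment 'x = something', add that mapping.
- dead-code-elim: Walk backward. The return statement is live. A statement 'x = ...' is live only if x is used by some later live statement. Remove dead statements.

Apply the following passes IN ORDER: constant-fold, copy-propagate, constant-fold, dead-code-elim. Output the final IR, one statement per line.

Answer: return 3

Derivation:
Initial IR:
  z = 9
  d = 8 * 1
  b = d * d
  v = 7 * 7
  y = 3
  return y
After constant-fold (6 stmts):
  z = 9
  d = 8
  b = d * d
  v = 49
  y = 3
  return y
After copy-propagate (6 stmts):
  z = 9
  d = 8
  b = 8 * 8
  v = 49
  y = 3
  return 3
After constant-fold (6 stmts):
  z = 9
  d = 8
  b = 64
  v = 49
  y = 3
  return 3
After dead-code-elim (1 stmts):
  return 3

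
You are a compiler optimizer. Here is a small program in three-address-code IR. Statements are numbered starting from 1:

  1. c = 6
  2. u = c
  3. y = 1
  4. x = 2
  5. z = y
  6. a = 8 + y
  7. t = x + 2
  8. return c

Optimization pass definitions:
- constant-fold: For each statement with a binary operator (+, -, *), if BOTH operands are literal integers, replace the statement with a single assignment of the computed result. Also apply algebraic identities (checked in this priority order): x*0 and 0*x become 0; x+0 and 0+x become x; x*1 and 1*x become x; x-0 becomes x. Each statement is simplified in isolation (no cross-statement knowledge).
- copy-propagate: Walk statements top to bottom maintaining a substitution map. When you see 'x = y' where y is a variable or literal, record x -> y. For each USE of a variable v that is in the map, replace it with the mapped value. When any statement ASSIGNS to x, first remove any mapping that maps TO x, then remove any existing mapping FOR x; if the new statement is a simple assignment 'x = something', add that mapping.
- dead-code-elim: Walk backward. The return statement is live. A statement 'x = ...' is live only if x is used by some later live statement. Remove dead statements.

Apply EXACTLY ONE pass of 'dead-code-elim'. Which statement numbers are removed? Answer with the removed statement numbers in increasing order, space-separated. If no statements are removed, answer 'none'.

Answer: 2 3 4 5 6 7

Derivation:
Backward liveness scan:
Stmt 1 'c = 6': KEEP (c is live); live-in = []
Stmt 2 'u = c': DEAD (u not in live set ['c'])
Stmt 3 'y = 1': DEAD (y not in live set ['c'])
Stmt 4 'x = 2': DEAD (x not in live set ['c'])
Stmt 5 'z = y': DEAD (z not in live set ['c'])
Stmt 6 'a = 8 + y': DEAD (a not in live set ['c'])
Stmt 7 't = x + 2': DEAD (t not in live set ['c'])
Stmt 8 'return c': KEEP (return); live-in = ['c']
Removed statement numbers: [2, 3, 4, 5, 6, 7]
Surviving IR:
  c = 6
  return c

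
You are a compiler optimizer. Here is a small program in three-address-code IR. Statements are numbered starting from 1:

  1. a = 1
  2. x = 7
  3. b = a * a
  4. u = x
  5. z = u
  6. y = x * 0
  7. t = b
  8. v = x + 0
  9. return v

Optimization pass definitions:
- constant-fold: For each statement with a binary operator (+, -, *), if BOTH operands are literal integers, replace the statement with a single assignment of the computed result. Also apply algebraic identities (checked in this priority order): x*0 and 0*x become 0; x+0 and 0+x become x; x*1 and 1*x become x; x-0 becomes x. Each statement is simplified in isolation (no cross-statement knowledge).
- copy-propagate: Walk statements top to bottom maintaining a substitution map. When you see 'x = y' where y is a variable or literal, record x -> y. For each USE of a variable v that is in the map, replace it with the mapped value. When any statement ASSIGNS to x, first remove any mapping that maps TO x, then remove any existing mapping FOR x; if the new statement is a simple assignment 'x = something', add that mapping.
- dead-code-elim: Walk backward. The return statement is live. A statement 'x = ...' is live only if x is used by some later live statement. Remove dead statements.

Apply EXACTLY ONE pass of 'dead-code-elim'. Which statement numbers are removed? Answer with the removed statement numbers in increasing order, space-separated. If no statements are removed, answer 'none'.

Answer: 1 3 4 5 6 7

Derivation:
Backward liveness scan:
Stmt 1 'a = 1': DEAD (a not in live set [])
Stmt 2 'x = 7': KEEP (x is live); live-in = []
Stmt 3 'b = a * a': DEAD (b not in live set ['x'])
Stmt 4 'u = x': DEAD (u not in live set ['x'])
Stmt 5 'z = u': DEAD (z not in live set ['x'])
Stmt 6 'y = x * 0': DEAD (y not in live set ['x'])
Stmt 7 't = b': DEAD (t not in live set ['x'])
Stmt 8 'v = x + 0': KEEP (v is live); live-in = ['x']
Stmt 9 'return v': KEEP (return); live-in = ['v']
Removed statement numbers: [1, 3, 4, 5, 6, 7]
Surviving IR:
  x = 7
  v = x + 0
  return v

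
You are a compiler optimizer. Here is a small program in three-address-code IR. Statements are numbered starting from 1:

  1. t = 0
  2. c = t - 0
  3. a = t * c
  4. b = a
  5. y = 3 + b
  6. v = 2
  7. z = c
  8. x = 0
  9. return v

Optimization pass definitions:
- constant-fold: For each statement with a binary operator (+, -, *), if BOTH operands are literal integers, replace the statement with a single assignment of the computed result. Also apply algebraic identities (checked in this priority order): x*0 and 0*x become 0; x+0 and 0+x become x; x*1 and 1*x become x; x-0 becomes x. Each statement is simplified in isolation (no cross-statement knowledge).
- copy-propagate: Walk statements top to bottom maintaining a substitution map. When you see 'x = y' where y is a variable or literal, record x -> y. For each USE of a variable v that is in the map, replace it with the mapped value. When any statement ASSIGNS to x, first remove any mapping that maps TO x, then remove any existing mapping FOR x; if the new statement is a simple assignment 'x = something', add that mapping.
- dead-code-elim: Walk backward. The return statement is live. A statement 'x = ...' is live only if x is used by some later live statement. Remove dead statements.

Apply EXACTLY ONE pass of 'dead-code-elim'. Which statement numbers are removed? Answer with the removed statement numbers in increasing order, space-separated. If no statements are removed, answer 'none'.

Backward liveness scan:
Stmt 1 't = 0': DEAD (t not in live set [])
Stmt 2 'c = t - 0': DEAD (c not in live set [])
Stmt 3 'a = t * c': DEAD (a not in live set [])
Stmt 4 'b = a': DEAD (b not in live set [])
Stmt 5 'y = 3 + b': DEAD (y not in live set [])
Stmt 6 'v = 2': KEEP (v is live); live-in = []
Stmt 7 'z = c': DEAD (z not in live set ['v'])
Stmt 8 'x = 0': DEAD (x not in live set ['v'])
Stmt 9 'return v': KEEP (return); live-in = ['v']
Removed statement numbers: [1, 2, 3, 4, 5, 7, 8]
Surviving IR:
  v = 2
  return v

Answer: 1 2 3 4 5 7 8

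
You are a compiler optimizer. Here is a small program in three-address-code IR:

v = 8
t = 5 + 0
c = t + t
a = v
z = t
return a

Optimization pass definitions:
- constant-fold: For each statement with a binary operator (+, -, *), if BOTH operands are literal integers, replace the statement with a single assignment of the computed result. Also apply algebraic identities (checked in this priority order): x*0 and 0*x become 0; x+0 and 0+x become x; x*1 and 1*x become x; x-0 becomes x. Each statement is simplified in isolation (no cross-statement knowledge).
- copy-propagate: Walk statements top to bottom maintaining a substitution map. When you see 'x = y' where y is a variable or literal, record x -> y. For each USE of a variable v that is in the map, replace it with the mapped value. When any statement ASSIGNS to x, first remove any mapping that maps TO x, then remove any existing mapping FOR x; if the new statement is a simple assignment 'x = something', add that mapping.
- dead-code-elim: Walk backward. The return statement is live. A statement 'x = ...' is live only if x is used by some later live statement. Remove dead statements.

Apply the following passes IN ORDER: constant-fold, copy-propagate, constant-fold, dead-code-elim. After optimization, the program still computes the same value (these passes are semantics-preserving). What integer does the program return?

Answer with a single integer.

Initial IR:
  v = 8
  t = 5 + 0
  c = t + t
  a = v
  z = t
  return a
After constant-fold (6 stmts):
  v = 8
  t = 5
  c = t + t
  a = v
  z = t
  return a
After copy-propagate (6 stmts):
  v = 8
  t = 5
  c = 5 + 5
  a = 8
  z = 5
  return 8
After constant-fold (6 stmts):
  v = 8
  t = 5
  c = 10
  a = 8
  z = 5
  return 8
After dead-code-elim (1 stmts):
  return 8
Evaluate:
  v = 8  =>  v = 8
  t = 5 + 0  =>  t = 5
  c = t + t  =>  c = 10
  a = v  =>  a = 8
  z = t  =>  z = 5
  return a = 8

Answer: 8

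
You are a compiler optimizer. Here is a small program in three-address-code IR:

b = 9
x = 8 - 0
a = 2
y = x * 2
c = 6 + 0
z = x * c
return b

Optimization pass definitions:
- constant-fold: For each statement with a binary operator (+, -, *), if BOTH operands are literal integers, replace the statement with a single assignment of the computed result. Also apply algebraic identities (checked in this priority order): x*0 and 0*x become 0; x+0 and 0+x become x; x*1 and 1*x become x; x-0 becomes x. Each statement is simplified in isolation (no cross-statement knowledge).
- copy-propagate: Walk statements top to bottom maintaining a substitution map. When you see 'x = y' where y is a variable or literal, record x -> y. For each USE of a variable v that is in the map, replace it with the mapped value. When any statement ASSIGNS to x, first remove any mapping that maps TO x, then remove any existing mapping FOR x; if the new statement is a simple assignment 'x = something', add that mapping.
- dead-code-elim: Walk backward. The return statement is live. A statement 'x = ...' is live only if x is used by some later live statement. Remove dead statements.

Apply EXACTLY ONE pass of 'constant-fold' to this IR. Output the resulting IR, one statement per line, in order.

Answer: b = 9
x = 8
a = 2
y = x * 2
c = 6
z = x * c
return b

Derivation:
Applying constant-fold statement-by-statement:
  [1] b = 9  (unchanged)
  [2] x = 8 - 0  -> x = 8
  [3] a = 2  (unchanged)
  [4] y = x * 2  (unchanged)
  [5] c = 6 + 0  -> c = 6
  [6] z = x * c  (unchanged)
  [7] return b  (unchanged)
Result (7 stmts):
  b = 9
  x = 8
  a = 2
  y = x * 2
  c = 6
  z = x * c
  return b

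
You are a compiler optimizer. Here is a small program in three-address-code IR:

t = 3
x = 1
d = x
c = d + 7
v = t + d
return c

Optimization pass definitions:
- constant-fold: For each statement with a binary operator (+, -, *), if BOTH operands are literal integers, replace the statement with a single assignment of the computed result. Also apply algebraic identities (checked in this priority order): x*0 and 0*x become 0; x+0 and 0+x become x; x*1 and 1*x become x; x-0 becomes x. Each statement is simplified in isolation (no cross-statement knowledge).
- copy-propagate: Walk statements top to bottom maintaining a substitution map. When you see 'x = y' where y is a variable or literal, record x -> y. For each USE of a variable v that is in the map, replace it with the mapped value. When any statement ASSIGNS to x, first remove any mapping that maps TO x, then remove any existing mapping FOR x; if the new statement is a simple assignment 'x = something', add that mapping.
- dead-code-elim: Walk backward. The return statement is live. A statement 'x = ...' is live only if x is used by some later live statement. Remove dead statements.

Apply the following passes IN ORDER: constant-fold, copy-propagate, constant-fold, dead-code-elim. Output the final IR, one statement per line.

Initial IR:
  t = 3
  x = 1
  d = x
  c = d + 7
  v = t + d
  return c
After constant-fold (6 stmts):
  t = 3
  x = 1
  d = x
  c = d + 7
  v = t + d
  return c
After copy-propagate (6 stmts):
  t = 3
  x = 1
  d = 1
  c = 1 + 7
  v = 3 + 1
  return c
After constant-fold (6 stmts):
  t = 3
  x = 1
  d = 1
  c = 8
  v = 4
  return c
After dead-code-elim (2 stmts):
  c = 8
  return c

Answer: c = 8
return c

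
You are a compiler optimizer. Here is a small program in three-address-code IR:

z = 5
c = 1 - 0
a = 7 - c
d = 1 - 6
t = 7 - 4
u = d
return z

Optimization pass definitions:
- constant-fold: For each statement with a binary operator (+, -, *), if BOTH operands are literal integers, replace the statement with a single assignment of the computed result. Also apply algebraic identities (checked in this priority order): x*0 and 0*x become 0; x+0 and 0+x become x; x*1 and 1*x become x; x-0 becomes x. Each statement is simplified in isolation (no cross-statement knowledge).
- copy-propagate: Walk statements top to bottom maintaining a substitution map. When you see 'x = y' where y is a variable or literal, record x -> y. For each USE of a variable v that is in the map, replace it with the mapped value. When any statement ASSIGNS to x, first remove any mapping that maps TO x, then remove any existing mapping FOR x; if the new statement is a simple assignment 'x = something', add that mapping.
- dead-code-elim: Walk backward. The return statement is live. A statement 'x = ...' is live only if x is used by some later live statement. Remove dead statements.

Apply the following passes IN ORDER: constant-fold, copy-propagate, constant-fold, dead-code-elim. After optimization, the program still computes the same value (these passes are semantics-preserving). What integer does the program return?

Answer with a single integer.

Initial IR:
  z = 5
  c = 1 - 0
  a = 7 - c
  d = 1 - 6
  t = 7 - 4
  u = d
  return z
After constant-fold (7 stmts):
  z = 5
  c = 1
  a = 7 - c
  d = -5
  t = 3
  u = d
  return z
After copy-propagate (7 stmts):
  z = 5
  c = 1
  a = 7 - 1
  d = -5
  t = 3
  u = -5
  return 5
After constant-fold (7 stmts):
  z = 5
  c = 1
  a = 6
  d = -5
  t = 3
  u = -5
  return 5
After dead-code-elim (1 stmts):
  return 5
Evaluate:
  z = 5  =>  z = 5
  c = 1 - 0  =>  c = 1
  a = 7 - c  =>  a = 6
  d = 1 - 6  =>  d = -5
  t = 7 - 4  =>  t = 3
  u = d  =>  u = -5
  return z = 5

Answer: 5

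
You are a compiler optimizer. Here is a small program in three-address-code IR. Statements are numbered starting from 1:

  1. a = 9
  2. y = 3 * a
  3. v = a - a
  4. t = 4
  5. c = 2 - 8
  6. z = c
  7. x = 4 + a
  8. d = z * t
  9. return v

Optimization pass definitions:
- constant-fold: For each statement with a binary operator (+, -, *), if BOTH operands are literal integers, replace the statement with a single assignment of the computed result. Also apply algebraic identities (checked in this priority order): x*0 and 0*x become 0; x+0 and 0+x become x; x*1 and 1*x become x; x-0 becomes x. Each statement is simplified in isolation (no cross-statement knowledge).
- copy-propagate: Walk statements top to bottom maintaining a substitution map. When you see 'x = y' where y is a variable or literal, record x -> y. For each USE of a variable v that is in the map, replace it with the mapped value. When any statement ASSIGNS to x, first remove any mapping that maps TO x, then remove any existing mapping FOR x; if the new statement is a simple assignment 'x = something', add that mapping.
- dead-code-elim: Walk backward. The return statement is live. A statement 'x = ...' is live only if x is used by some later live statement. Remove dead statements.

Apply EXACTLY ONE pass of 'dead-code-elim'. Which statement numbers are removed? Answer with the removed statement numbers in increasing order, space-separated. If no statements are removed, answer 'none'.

Backward liveness scan:
Stmt 1 'a = 9': KEEP (a is live); live-in = []
Stmt 2 'y = 3 * a': DEAD (y not in live set ['a'])
Stmt 3 'v = a - a': KEEP (v is live); live-in = ['a']
Stmt 4 't = 4': DEAD (t not in live set ['v'])
Stmt 5 'c = 2 - 8': DEAD (c not in live set ['v'])
Stmt 6 'z = c': DEAD (z not in live set ['v'])
Stmt 7 'x = 4 + a': DEAD (x not in live set ['v'])
Stmt 8 'd = z * t': DEAD (d not in live set ['v'])
Stmt 9 'return v': KEEP (return); live-in = ['v']
Removed statement numbers: [2, 4, 5, 6, 7, 8]
Surviving IR:
  a = 9
  v = a - a
  return v

Answer: 2 4 5 6 7 8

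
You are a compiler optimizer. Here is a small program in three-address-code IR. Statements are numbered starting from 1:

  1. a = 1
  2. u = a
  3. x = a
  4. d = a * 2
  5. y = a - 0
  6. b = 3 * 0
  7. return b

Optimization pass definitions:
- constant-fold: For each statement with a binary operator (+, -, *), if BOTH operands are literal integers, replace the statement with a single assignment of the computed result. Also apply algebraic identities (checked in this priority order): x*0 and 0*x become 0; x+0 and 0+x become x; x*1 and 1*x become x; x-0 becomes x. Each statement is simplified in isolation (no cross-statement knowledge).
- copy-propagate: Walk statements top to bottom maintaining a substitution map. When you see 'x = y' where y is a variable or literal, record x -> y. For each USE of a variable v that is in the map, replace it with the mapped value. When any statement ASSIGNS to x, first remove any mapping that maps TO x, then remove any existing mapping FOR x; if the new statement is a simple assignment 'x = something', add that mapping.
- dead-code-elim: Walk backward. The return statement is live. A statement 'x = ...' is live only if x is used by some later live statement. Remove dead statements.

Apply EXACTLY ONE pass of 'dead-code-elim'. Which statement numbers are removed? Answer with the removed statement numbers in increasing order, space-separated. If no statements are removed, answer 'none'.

Answer: 1 2 3 4 5

Derivation:
Backward liveness scan:
Stmt 1 'a = 1': DEAD (a not in live set [])
Stmt 2 'u = a': DEAD (u not in live set [])
Stmt 3 'x = a': DEAD (x not in live set [])
Stmt 4 'd = a * 2': DEAD (d not in live set [])
Stmt 5 'y = a - 0': DEAD (y not in live set [])
Stmt 6 'b = 3 * 0': KEEP (b is live); live-in = []
Stmt 7 'return b': KEEP (return); live-in = ['b']
Removed statement numbers: [1, 2, 3, 4, 5]
Surviving IR:
  b = 3 * 0
  return b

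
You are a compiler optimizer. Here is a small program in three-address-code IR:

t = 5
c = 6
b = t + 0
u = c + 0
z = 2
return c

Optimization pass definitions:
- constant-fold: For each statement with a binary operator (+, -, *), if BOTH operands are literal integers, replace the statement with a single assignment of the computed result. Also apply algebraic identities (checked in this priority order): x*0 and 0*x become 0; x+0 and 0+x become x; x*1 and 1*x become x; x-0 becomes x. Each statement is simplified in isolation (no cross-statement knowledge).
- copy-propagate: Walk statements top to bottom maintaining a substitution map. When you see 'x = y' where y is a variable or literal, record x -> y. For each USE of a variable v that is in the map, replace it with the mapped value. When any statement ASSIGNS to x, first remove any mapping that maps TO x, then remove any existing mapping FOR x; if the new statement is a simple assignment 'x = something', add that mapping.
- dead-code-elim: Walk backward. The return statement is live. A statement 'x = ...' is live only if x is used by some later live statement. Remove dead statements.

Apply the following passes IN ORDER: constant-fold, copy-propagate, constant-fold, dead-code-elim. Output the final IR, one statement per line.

Answer: return 6

Derivation:
Initial IR:
  t = 5
  c = 6
  b = t + 0
  u = c + 0
  z = 2
  return c
After constant-fold (6 stmts):
  t = 5
  c = 6
  b = t
  u = c
  z = 2
  return c
After copy-propagate (6 stmts):
  t = 5
  c = 6
  b = 5
  u = 6
  z = 2
  return 6
After constant-fold (6 stmts):
  t = 5
  c = 6
  b = 5
  u = 6
  z = 2
  return 6
After dead-code-elim (1 stmts):
  return 6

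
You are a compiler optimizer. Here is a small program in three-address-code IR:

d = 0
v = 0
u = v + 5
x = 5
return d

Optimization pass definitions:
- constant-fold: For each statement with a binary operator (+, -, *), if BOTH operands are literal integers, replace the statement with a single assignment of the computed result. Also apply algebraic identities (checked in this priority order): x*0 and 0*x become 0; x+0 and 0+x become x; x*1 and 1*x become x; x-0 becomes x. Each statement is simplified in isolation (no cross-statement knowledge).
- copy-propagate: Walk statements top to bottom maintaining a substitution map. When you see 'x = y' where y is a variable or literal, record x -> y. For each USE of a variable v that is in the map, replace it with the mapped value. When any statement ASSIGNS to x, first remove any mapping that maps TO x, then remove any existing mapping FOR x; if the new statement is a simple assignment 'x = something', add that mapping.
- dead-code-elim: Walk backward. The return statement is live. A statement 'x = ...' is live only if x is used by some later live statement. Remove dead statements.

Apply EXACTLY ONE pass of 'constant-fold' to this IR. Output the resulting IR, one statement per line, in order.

Answer: d = 0
v = 0
u = v + 5
x = 5
return d

Derivation:
Applying constant-fold statement-by-statement:
  [1] d = 0  (unchanged)
  [2] v = 0  (unchanged)
  [3] u = v + 5  (unchanged)
  [4] x = 5  (unchanged)
  [5] return d  (unchanged)
Result (5 stmts):
  d = 0
  v = 0
  u = v + 5
  x = 5
  return d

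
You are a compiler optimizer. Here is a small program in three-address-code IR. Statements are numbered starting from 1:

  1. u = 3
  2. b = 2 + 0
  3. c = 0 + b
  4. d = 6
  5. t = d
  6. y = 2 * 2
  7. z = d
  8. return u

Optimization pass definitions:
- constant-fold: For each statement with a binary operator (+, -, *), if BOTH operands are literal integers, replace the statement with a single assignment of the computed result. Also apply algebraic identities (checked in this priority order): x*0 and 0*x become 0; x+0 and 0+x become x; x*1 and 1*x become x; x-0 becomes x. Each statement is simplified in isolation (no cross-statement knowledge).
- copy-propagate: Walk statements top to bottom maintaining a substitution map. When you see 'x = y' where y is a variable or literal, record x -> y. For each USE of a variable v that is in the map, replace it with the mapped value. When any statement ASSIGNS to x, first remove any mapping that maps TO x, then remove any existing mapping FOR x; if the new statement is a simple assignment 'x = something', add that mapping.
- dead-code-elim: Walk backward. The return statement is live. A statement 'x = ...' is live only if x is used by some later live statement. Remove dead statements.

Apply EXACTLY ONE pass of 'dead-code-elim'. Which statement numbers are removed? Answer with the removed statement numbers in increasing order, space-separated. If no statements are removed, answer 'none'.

Backward liveness scan:
Stmt 1 'u = 3': KEEP (u is live); live-in = []
Stmt 2 'b = 2 + 0': DEAD (b not in live set ['u'])
Stmt 3 'c = 0 + b': DEAD (c not in live set ['u'])
Stmt 4 'd = 6': DEAD (d not in live set ['u'])
Stmt 5 't = d': DEAD (t not in live set ['u'])
Stmt 6 'y = 2 * 2': DEAD (y not in live set ['u'])
Stmt 7 'z = d': DEAD (z not in live set ['u'])
Stmt 8 'return u': KEEP (return); live-in = ['u']
Removed statement numbers: [2, 3, 4, 5, 6, 7]
Surviving IR:
  u = 3
  return u

Answer: 2 3 4 5 6 7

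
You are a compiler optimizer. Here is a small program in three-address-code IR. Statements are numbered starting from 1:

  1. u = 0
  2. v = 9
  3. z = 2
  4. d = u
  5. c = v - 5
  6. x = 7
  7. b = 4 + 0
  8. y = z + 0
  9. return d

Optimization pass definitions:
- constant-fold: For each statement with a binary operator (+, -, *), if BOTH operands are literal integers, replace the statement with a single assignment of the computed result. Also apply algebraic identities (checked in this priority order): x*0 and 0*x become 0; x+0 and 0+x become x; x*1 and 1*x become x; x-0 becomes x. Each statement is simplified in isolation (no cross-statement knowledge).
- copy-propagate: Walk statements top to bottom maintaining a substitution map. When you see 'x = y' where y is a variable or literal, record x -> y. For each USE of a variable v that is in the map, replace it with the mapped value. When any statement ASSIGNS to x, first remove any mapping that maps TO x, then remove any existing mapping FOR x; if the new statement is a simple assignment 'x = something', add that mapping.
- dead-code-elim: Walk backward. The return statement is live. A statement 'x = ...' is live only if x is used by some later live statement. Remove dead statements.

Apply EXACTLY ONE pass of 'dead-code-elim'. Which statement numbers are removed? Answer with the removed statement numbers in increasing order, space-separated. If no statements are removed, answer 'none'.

Backward liveness scan:
Stmt 1 'u = 0': KEEP (u is live); live-in = []
Stmt 2 'v = 9': DEAD (v not in live set ['u'])
Stmt 3 'z = 2': DEAD (z not in live set ['u'])
Stmt 4 'd = u': KEEP (d is live); live-in = ['u']
Stmt 5 'c = v - 5': DEAD (c not in live set ['d'])
Stmt 6 'x = 7': DEAD (x not in live set ['d'])
Stmt 7 'b = 4 + 0': DEAD (b not in live set ['d'])
Stmt 8 'y = z + 0': DEAD (y not in live set ['d'])
Stmt 9 'return d': KEEP (return); live-in = ['d']
Removed statement numbers: [2, 3, 5, 6, 7, 8]
Surviving IR:
  u = 0
  d = u
  return d

Answer: 2 3 5 6 7 8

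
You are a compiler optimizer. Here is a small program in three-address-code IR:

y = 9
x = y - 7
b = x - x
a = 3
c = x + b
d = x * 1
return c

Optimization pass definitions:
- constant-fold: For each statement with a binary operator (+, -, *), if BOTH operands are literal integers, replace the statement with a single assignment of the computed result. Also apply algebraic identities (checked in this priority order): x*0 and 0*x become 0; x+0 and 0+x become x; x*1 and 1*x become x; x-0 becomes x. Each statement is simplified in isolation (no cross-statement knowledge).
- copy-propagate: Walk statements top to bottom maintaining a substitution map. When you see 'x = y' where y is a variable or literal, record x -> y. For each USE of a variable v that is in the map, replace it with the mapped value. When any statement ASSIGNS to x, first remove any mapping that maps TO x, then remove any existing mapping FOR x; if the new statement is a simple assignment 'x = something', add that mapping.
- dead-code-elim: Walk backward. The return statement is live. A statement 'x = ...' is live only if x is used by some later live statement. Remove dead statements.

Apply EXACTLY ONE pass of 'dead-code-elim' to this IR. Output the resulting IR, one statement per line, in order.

Applying dead-code-elim statement-by-statement:
  [7] return c  -> KEEP (return); live=['c']
  [6] d = x * 1  -> DEAD (d not live)
  [5] c = x + b  -> KEEP; live=['b', 'x']
  [4] a = 3  -> DEAD (a not live)
  [3] b = x - x  -> KEEP; live=['x']
  [2] x = y - 7  -> KEEP; live=['y']
  [1] y = 9  -> KEEP; live=[]
Result (5 stmts):
  y = 9
  x = y - 7
  b = x - x
  c = x + b
  return c

Answer: y = 9
x = y - 7
b = x - x
c = x + b
return c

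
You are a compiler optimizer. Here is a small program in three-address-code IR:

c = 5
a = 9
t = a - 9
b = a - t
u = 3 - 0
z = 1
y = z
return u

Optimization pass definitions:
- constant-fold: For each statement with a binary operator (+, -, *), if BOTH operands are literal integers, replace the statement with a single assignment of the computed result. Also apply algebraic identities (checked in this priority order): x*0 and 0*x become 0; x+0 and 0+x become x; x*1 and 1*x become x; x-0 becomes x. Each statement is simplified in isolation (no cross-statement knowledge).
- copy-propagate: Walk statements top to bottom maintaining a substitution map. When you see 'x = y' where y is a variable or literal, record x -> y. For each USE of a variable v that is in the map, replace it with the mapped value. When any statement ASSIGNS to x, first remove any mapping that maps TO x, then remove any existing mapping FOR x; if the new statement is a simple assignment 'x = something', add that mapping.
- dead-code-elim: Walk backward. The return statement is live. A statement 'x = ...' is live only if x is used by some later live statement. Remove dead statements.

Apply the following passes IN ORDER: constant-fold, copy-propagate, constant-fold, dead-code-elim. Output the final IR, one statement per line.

Initial IR:
  c = 5
  a = 9
  t = a - 9
  b = a - t
  u = 3 - 0
  z = 1
  y = z
  return u
After constant-fold (8 stmts):
  c = 5
  a = 9
  t = a - 9
  b = a - t
  u = 3
  z = 1
  y = z
  return u
After copy-propagate (8 stmts):
  c = 5
  a = 9
  t = 9 - 9
  b = 9 - t
  u = 3
  z = 1
  y = 1
  return 3
After constant-fold (8 stmts):
  c = 5
  a = 9
  t = 0
  b = 9 - t
  u = 3
  z = 1
  y = 1
  return 3
After dead-code-elim (1 stmts):
  return 3

Answer: return 3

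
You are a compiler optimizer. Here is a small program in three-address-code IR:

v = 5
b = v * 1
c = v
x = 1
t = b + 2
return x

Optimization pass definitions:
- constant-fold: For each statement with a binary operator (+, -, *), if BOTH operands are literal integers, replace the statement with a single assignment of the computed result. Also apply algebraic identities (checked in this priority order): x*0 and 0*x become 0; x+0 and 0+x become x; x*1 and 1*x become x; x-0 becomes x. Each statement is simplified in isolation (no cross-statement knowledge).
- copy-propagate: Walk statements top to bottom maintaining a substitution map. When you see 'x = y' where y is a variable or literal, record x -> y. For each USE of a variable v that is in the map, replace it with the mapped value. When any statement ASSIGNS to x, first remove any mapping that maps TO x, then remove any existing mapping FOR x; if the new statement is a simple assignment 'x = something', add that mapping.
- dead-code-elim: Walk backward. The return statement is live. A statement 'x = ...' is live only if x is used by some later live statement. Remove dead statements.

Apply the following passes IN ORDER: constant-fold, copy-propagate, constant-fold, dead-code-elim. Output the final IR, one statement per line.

Initial IR:
  v = 5
  b = v * 1
  c = v
  x = 1
  t = b + 2
  return x
After constant-fold (6 stmts):
  v = 5
  b = v
  c = v
  x = 1
  t = b + 2
  return x
After copy-propagate (6 stmts):
  v = 5
  b = 5
  c = 5
  x = 1
  t = 5 + 2
  return 1
After constant-fold (6 stmts):
  v = 5
  b = 5
  c = 5
  x = 1
  t = 7
  return 1
After dead-code-elim (1 stmts):
  return 1

Answer: return 1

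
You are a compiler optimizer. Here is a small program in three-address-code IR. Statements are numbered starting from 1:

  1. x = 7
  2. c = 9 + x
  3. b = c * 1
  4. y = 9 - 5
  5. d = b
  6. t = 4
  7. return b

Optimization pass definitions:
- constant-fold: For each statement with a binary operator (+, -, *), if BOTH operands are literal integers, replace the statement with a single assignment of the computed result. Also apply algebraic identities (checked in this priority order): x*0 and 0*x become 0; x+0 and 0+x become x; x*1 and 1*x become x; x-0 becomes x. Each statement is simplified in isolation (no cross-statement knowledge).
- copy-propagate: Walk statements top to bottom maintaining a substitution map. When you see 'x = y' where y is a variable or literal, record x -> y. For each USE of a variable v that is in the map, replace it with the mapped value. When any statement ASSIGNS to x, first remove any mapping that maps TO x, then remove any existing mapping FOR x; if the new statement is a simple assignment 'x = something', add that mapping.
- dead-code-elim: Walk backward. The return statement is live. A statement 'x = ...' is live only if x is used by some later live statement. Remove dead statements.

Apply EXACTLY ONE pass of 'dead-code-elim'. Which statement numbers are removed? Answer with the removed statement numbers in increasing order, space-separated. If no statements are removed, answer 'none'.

Answer: 4 5 6

Derivation:
Backward liveness scan:
Stmt 1 'x = 7': KEEP (x is live); live-in = []
Stmt 2 'c = 9 + x': KEEP (c is live); live-in = ['x']
Stmt 3 'b = c * 1': KEEP (b is live); live-in = ['c']
Stmt 4 'y = 9 - 5': DEAD (y not in live set ['b'])
Stmt 5 'd = b': DEAD (d not in live set ['b'])
Stmt 6 't = 4': DEAD (t not in live set ['b'])
Stmt 7 'return b': KEEP (return); live-in = ['b']
Removed statement numbers: [4, 5, 6]
Surviving IR:
  x = 7
  c = 9 + x
  b = c * 1
  return b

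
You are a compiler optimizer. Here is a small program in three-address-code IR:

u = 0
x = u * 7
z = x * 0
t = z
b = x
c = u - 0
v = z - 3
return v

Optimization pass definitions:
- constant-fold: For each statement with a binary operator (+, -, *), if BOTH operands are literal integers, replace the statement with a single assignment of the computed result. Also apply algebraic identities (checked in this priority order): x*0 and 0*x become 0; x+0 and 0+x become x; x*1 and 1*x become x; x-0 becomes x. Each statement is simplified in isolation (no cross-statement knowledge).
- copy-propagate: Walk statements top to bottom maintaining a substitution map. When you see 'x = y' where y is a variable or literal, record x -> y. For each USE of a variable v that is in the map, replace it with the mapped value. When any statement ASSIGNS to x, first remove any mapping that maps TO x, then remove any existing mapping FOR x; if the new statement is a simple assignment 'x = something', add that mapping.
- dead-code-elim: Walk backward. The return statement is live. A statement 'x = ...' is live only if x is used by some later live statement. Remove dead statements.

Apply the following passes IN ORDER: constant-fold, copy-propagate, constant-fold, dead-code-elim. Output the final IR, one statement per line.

Initial IR:
  u = 0
  x = u * 7
  z = x * 0
  t = z
  b = x
  c = u - 0
  v = z - 3
  return v
After constant-fold (8 stmts):
  u = 0
  x = u * 7
  z = 0
  t = z
  b = x
  c = u
  v = z - 3
  return v
After copy-propagate (8 stmts):
  u = 0
  x = 0 * 7
  z = 0
  t = 0
  b = x
  c = 0
  v = 0 - 3
  return v
After constant-fold (8 stmts):
  u = 0
  x = 0
  z = 0
  t = 0
  b = x
  c = 0
  v = -3
  return v
After dead-code-elim (2 stmts):
  v = -3
  return v

Answer: v = -3
return v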